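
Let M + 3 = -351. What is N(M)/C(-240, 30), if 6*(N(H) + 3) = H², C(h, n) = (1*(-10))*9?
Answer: -6961/30 ≈ -232.03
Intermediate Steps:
C(h, n) = -90 (C(h, n) = -10*9 = -90)
M = -354 (M = -3 - 351 = -354)
N(H) = -3 + H²/6
N(M)/C(-240, 30) = (-3 + (⅙)*(-354)²)/(-90) = (-3 + (⅙)*125316)*(-1/90) = (-3 + 20886)*(-1/90) = 20883*(-1/90) = -6961/30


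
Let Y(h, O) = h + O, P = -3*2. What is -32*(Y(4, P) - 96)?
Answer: 3136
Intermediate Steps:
P = -6
Y(h, O) = O + h
-32*(Y(4, P) - 96) = -32*((-6 + 4) - 96) = -32*(-2 - 96) = -32*(-98) = 3136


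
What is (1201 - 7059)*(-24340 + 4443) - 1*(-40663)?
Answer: 116597289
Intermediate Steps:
(1201 - 7059)*(-24340 + 4443) - 1*(-40663) = -5858*(-19897) + 40663 = 116556626 + 40663 = 116597289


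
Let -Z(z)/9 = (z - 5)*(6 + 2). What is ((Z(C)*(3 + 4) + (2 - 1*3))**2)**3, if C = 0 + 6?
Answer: 16586252353140625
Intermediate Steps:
C = 6
Z(z) = 360 - 72*z (Z(z) = -9*(z - 5)*(6 + 2) = -9*(-5 + z)*8 = -9*(-40 + 8*z) = 360 - 72*z)
((Z(C)*(3 + 4) + (2 - 1*3))**2)**3 = (((360 - 72*6)*(3 + 4) + (2 - 1*3))**2)**3 = (((360 - 432)*7 + (2 - 3))**2)**3 = ((-72*7 - 1)**2)**3 = ((-504 - 1)**2)**3 = ((-505)**2)**3 = 255025**3 = 16586252353140625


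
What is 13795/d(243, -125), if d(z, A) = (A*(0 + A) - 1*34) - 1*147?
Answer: 13795/15444 ≈ 0.89323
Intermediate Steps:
d(z, A) = -181 + A**2 (d(z, A) = (A*A - 34) - 147 = (A**2 - 34) - 147 = (-34 + A**2) - 147 = -181 + A**2)
13795/d(243, -125) = 13795/(-181 + (-125)**2) = 13795/(-181 + 15625) = 13795/15444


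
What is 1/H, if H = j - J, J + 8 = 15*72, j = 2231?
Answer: 1/1159 ≈ 0.00086281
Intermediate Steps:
J = 1072 (J = -8 + 15*72 = -8 + 1080 = 1072)
H = 1159 (H = 2231 - 1*1072 = 2231 - 1072 = 1159)
1/H = 1/1159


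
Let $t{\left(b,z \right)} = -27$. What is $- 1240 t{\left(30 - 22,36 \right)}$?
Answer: $33480$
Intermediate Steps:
$- 1240 t{\left(30 - 22,36 \right)} = \left(-1240\right) \left(-27\right) = 33480$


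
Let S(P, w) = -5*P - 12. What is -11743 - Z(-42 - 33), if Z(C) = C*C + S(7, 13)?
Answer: -17321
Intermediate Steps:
S(P, w) = -12 - 5*P
Z(C) = -47 + C² (Z(C) = C*C + (-12 - 5*7) = C² + (-12 - 35) = C² - 47 = -47 + C²)
-11743 - Z(-42 - 33) = -11743 - (-47 + (-42 - 33)²) = -11743 - (-47 + (-75)²) = -11743 - (-47 + 5625) = -11743 - 1*5578 = -11743 - 5578 = -17321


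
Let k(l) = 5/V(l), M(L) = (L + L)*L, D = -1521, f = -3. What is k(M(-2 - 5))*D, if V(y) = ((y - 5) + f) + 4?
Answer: -7605/94 ≈ -80.904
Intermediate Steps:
V(y) = -4 + y (V(y) = ((y - 5) - 3) + 4 = ((-5 + y) - 3) + 4 = (-8 + y) + 4 = -4 + y)
M(L) = 2*L**2 (M(L) = (2*L)*L = 2*L**2)
k(l) = 5/(-4 + l)
k(M(-2 - 5))*D = (5/(-4 + 2*(-2 - 5)**2))*(-1521) = (5/(-4 + 2*(-7)**2))*(-1521) = (5/(-4 + 2*49))*(-1521) = (5/(-4 + 98))*(-1521) = (5/94)*(-1521) = -7605/94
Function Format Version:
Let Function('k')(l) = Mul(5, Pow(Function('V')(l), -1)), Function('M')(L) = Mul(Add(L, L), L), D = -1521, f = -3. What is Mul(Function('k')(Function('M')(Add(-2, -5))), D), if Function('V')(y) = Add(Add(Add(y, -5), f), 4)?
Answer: Rational(-7605, 94) ≈ -80.904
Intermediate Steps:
Function('V')(y) = Add(-4, y) (Function('V')(y) = Add(Add(Add(y, -5), -3), 4) = Add(Add(Add(-5, y), -3), 4) = Add(Add(-8, y), 4) = Add(-4, y))
Function('M')(L) = Mul(2, Pow(L, 2)) (Function('M')(L) = Mul(Mul(2, L), L) = Mul(2, Pow(L, 2)))
Function('k')(l) = Mul(5, Pow(Add(-4, l), -1))
Mul(Function('k')(Function('M')(Add(-2, -5))), D) = Mul(Mul(5, Pow(Add(-4, Mul(2, Pow(Add(-2, -5), 2))), -1)), -1521) = Mul(Mul(5, Pow(Add(-4, Mul(2, Pow(-7, 2))), -1)), -1521) = Mul(Mul(5, Pow(Add(-4, Mul(2, 49)), -1)), -1521) = Mul(Mul(5, Pow(Add(-4, 98), -1)), -1521) = Mul(Mul(5, Pow(94, -1)), -1521) = Mul(Mul(5, Rational(1, 94)), -1521) = Mul(Rational(5, 94), -1521) = Rational(-7605, 94)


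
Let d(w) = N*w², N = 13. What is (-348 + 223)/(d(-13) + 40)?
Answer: -125/2237 ≈ -0.055878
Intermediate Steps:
d(w) = 13*w²
(-348 + 223)/(d(-13) + 40) = (-348 + 223)/(13*(-13)² + 40) = -125/(13*169 + 40) = -125/(2197 + 40) = -125/2237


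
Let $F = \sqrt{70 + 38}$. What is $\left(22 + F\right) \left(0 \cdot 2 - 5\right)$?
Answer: $-110 - 30 \sqrt{3} \approx -161.96$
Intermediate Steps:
$F = 6 \sqrt{3}$ ($F = \sqrt{108} = 6 \sqrt{3} \approx 10.392$)
$\left(22 + F\right) \left(0 \cdot 2 - 5\right) = \left(22 + 6 \sqrt{3}\right) \left(0 \cdot 2 - 5\right) = \left(22 + 6 \sqrt{3}\right) \left(0 - 5\right) = \left(22 + 6 \sqrt{3}\right) \left(-5\right) = -110 - 30 \sqrt{3}$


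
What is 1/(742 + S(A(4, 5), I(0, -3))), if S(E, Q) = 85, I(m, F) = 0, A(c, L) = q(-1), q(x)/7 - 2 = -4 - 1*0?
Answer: 1/827 ≈ 0.0012092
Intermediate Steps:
q(x) = -14 (q(x) = 14 + 7*(-4 - 1*0) = 14 + 7*(-4 + 0) = 14 + 7*(-4) = 14 - 28 = -14)
A(c, L) = -14
1/(742 + S(A(4, 5), I(0, -3))) = 1/(742 + 85) = 1/827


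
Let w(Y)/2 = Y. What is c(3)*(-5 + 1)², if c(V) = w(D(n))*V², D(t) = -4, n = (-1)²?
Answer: -1152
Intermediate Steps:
n = 1
w(Y) = 2*Y
c(V) = -8*V² (c(V) = (2*(-4))*V² = -8*V²)
c(3)*(-5 + 1)² = (-8*3²)*(-5 + 1)² = -8*9*(-4)² = -72*16 = -1152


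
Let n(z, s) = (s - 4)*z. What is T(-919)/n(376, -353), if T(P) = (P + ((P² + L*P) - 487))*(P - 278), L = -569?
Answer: 38932881/3196 ≈ 12182.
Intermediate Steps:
T(P) = (-278 + P)*(-487 + P² - 568*P) (T(P) = (P + ((P² - 569*P) - 487))*(P - 278) = (P + (-487 + P² - 569*P))*(-278 + P) = (-487 + P² - 568*P)*(-278 + P) = (-278 + P)*(-487 + P² - 568*P))
n(z, s) = z*(-4 + s) (n(z, s) = (-4 + s)*z = z*(-4 + s))
T(-919)/n(376, -353) = (135386 + (-919)³ - 846*(-919)² + 157417*(-919))/((376*(-4 - 353))) = (135386 - 776151559 - 846*844561 - 144666223)/((376*(-357))) = (135386 - 776151559 - 714498606 - 144666223)/(-134232) = -1635181002*(-1/134232) = 38932881/3196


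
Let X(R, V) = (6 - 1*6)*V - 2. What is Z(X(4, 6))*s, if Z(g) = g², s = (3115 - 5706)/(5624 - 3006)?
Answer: -5182/1309 ≈ -3.9587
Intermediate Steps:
s = -2591/2618 ≈ -0.98969
X(R, V) = -2 (X(R, V) = (6 - 6)*V - 2 = 0*V - 2 = 0 - 2 = -2)
Z(X(4, 6))*s = (-2)²*(-2591/2618) = 4*(-2591/2618) = -5182/1309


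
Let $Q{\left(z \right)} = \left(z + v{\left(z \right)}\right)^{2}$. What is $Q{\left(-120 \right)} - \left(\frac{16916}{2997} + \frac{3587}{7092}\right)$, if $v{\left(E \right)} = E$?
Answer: $\frac{136015709321}{2361636} \approx 57594.0$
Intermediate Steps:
$Q{\left(z \right)} = 4 z^{2}$ ($Q{\left(z \right)} = \left(z + z\right)^{2} = \left(2 z\right)^{2} = 4 z^{2}$)
$Q{\left(-120 \right)} - \left(\frac{16916}{2997} + \frac{3587}{7092}\right) = 4 \left(-120\right)^{2} - \left(\frac{16916}{2997} + \frac{3587}{7092}\right) = 4 \cdot 14400 - \left(16916 \cdot \frac{1}{2997} + 3587 \cdot \frac{1}{7092}\right) = 57600 - \left(\frac{16916}{2997} + \frac{3587}{7092}\right) = 57600 - \frac{14524279}{2361636} = \frac{136015709321}{2361636}$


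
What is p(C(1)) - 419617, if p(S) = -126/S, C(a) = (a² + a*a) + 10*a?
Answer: -839255/2 ≈ -4.1963e+5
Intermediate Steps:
C(a) = 2*a² + 10*a (C(a) = (a² + a²) + 10*a = 2*a² + 10*a)
p(C(1)) - 419617 = -126*1/(2*(5 + 1)) - 419617 = -126/(2*1*6) - 419617 = -126/12 - 419617 = -126*1/12 - 419617 = -21/2 - 419617 = -839255/2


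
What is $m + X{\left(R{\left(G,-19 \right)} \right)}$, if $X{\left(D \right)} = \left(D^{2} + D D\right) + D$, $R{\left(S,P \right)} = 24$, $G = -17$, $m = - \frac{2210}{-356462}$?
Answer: $\frac{209600761}{178231} \approx 1176.0$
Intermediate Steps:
$m = \frac{1105}{178231}$ ($m = \left(-2210\right) \left(- \frac{1}{356462}\right) = \frac{1105}{178231} \approx 0.0061998$)
$X{\left(D \right)} = D + 2 D^{2}$ ($X{\left(D \right)} = \left(D^{2} + D^{2}\right) + D = 2 D^{2} + D = D + 2 D^{2}$)
$m + X{\left(R{\left(G,-19 \right)} \right)} = \frac{1105}{178231} + 24 \left(1 + 2 \cdot 24\right) = \frac{1105}{178231} + 24 \left(1 + 48\right) = \frac{1105}{178231} + 24 \cdot 49 = \frac{1105}{178231} + 1176 = \frac{209600761}{178231}$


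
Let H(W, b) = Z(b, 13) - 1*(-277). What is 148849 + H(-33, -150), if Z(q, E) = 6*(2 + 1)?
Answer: 149144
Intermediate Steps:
Z(q, E) = 18 (Z(q, E) = 6*3 = 18)
H(W, b) = 295 (H(W, b) = 18 - 1*(-277) = 18 + 277 = 295)
148849 + H(-33, -150) = 148849 + 295 = 149144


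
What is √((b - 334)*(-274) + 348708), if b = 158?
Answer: 2*√99233 ≈ 630.03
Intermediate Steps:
√((b - 334)*(-274) + 348708) = √((158 - 334)*(-274) + 348708) = √(-176*(-274) + 348708) = √(48224 + 348708) = √396932 = 2*√99233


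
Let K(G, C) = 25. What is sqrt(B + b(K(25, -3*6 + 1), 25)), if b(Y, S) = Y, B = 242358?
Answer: sqrt(242383) ≈ 492.32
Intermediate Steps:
sqrt(B + b(K(25, -3*6 + 1), 25)) = sqrt(242358 + 25) = sqrt(242383)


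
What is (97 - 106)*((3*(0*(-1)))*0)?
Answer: 0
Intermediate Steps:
(97 - 106)*((3*(0*(-1)))*0) = -9*3*0*0 = -0*0 = -9*0 = 0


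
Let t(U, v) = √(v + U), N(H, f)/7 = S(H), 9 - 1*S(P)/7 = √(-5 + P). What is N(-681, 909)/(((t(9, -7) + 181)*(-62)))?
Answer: -79821/2031058 + 441*√2/2031058 - 343*I*√7/1015529 + 62083*I*√14/2031058 ≈ -0.038993 + 0.11348*I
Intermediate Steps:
S(P) = 63 - 7*√(-5 + P)
N(H, f) = 441 - 49*√(-5 + H) (N(H, f) = 7*(63 - 7*√(-5 + H)) = 441 - 49*√(-5 + H))
t(U, v) = √(U + v)
N(-681, 909)/(((t(9, -7) + 181)*(-62))) = (441 - 49*√(-5 - 681))/(((√(9 - 7) + 181)*(-62))) = (441 - 343*I*√14)/(((√2 + 181)*(-62))) = (441 - 343*I*√14)/(((181 + √2)*(-62))) = (441 - 343*I*√14)/(-11222 - 62*√2)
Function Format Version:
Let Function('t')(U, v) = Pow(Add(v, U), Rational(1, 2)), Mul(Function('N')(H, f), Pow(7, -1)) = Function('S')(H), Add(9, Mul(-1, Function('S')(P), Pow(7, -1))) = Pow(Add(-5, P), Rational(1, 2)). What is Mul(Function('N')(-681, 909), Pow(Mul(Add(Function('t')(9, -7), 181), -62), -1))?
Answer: Add(Rational(-79821, 2031058), Mul(Rational(441, 2031058), Pow(2, Rational(1, 2))), Mul(Rational(-343, 1015529), I, Pow(7, Rational(1, 2))), Mul(Rational(62083, 2031058), I, Pow(14, Rational(1, 2)))) ≈ Add(-0.038993, Mul(0.11348, I))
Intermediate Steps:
Function('S')(P) = Add(63, Mul(-7, Pow(Add(-5, P), Rational(1, 2))))
Function('N')(H, f) = Add(441, Mul(-49, Pow(Add(-5, H), Rational(1, 2)))) (Function('N')(H, f) = Mul(7, Add(63, Mul(-7, Pow(Add(-5, H), Rational(1, 2))))) = Add(441, Mul(-49, Pow(Add(-5, H), Rational(1, 2)))))
Function('t')(U, v) = Pow(Add(U, v), Rational(1, 2))
Mul(Function('N')(-681, 909), Pow(Mul(Add(Function('t')(9, -7), 181), -62), -1)) = Mul(Add(441, Mul(-49, Pow(Add(-5, -681), Rational(1, 2)))), Pow(Mul(Add(Pow(Add(9, -7), Rational(1, 2)), 181), -62), -1)) = Mul(Add(441, Mul(-49, Pow(-686, Rational(1, 2)))), Pow(Mul(Add(Pow(2, Rational(1, 2)), 181), -62), -1)) = Mul(Add(441, Mul(-49, Mul(7, I, Pow(14, Rational(1, 2))))), Pow(Mul(Add(181, Pow(2, Rational(1, 2))), -62), -1)) = Mul(Add(441, Mul(-343, I, Pow(14, Rational(1, 2)))), Pow(Add(-11222, Mul(-62, Pow(2, Rational(1, 2)))), -1)) = Mul(Pow(Add(-11222, Mul(-62, Pow(2, Rational(1, 2)))), -1), Add(441, Mul(-343, I, Pow(14, Rational(1, 2)))))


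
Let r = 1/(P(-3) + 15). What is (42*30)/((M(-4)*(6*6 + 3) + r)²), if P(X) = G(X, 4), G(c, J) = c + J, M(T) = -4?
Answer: 64512/1245005 ≈ 0.051817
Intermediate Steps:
G(c, J) = J + c
P(X) = 4 + X
r = 1/16 (r = 1/((4 - 3) + 15) = 1/(1 + 15) = 1/16 ≈ 0.062500)
(42*30)/((M(-4)*(6*6 + 3) + r)²) = (42*30)/((-4*(6*6 + 3) + 1/16)²) = 1260/((-4*(36 + 3) + 1/16)²) = 1260/((-4*39 + 1/16)²) = 1260/((-156 + 1/16)²) = 1260/((-2495/16)²) = 1260/(6225025/256) = 1260*(256/6225025) = 64512/1245005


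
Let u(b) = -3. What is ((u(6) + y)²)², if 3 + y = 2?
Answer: 256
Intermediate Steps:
y = -1 (y = -3 + 2 = -1)
((u(6) + y)²)² = ((-3 - 1)²)² = ((-4)²)² = 16² = 256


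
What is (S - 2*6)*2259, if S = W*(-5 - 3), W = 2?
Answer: -63252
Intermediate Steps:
S = -16 (S = 2*(-5 - 3) = 2*(-8) = -16)
(S - 2*6)*2259 = (-16 - 2*6)*2259 = (-16 - 12)*2259 = -28*2259 = -63252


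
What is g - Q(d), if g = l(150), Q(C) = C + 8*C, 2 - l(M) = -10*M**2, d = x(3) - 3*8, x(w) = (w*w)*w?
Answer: 224975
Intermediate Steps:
x(w) = w**3 (x(w) = w**2*w = w**3)
d = 3 (d = 3**3 - 3*8 = 27 - 24 = 3)
l(M) = 2 + 10*M**2 (l(M) = 2 - (-10)*M**2 = 2 + 10*M**2)
Q(C) = 9*C
g = 225002 (g = 2 + 10*150**2 = 2 + 10*22500 = 2 + 225000 = 225002)
g - Q(d) = 225002 - 9*3 = 225002 - 1*27 = 225002 - 27 = 224975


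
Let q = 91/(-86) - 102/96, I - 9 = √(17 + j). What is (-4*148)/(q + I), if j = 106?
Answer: 1927731968/35820023 - 280219648*√123/35820023 ≈ -32.944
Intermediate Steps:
I = 9 + √123 (I = 9 + √(17 + 106) = 9 + √123 ≈ 20.091)
q = -1459/688 (q = 91*(-1/86) - 102*1/96 = -91/86 - 17/16 = -1459/688 ≈ -2.1206)
(-4*148)/(q + I) = (-4*148)/(-1459/688 + (9 + √123)) = -592/(4733/688 + √123)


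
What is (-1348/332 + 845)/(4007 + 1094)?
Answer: 69798/423383 ≈ 0.16486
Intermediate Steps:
(-1348/332 + 845)/(4007 + 1094) = (-1348*1/332 + 845)/5101 = (-337/83 + 845)*(1/5101) = (69798/83)*(1/5101) = 69798/423383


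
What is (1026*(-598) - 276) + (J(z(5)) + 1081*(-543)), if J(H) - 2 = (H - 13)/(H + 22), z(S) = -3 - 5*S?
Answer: -7204789/6 ≈ -1.2008e+6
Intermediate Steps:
J(H) = 2 + (-13 + H)/(22 + H) (J(H) = 2 + (H - 13)/(H + 22) = 2 + (-13 + H)/(22 + H))
(1026*(-598) - 276) + (J(z(5)) + 1081*(-543)) = (1026*(-598) - 276) + ((31 + 3*(-3 - 5*5))/(22 + (-3 - 5*5)) + 1081*(-543)) = (-613548 - 276) + ((31 + 3*(-3 - 25))/(22 + (-3 - 25)) - 586983) = -613824 + ((31 + 3*(-28))/(22 - 28) - 586983) = -613824 + ((31 - 84)/(-6) - 586983) = -613824 + (-1/6*(-53) - 586983) = -613824 + (53/6 - 586983) = -613824 - 3521845/6 = -7204789/6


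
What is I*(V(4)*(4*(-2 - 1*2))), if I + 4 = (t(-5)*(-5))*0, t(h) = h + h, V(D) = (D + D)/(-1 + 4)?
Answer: 512/3 ≈ 170.67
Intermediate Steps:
V(D) = 2*D/3 (V(D) = (2*D)/3 = (2*D)*(⅓) = 2*D/3)
t(h) = 2*h
I = -4 (I = -4 + ((2*(-5))*(-5))*0 = -4 - 10*(-5)*0 = -4 + 50*0 = -4 + 0 = -4)
I*(V(4)*(4*(-2 - 1*2))) = -4*(⅔)*4*4*(-2 - 1*2) = -32*4*(-2 - 2)/3 = -32*4*(-4)/3 = -32*(-16)/3 = -4*(-128/3) = 512/3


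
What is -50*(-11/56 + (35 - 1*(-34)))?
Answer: -96325/28 ≈ -3440.2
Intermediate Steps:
-50*(-11/56 + (35 - 1*(-34))) = -50*(-11*1/56 + (35 + 34)) = -50*(-11/56 + 69) = -50*3853/56 = -96325/28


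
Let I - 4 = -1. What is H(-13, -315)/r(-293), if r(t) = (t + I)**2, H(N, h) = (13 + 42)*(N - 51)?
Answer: -176/4205 ≈ -0.041855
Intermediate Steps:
I = 3 (I = 4 - 1 = 3)
H(N, h) = -2805 + 55*N (H(N, h) = 55*(-51 + N) = -2805 + 55*N)
r(t) = (3 + t)**2 (r(t) = (t + 3)**2 = (3 + t)**2)
H(-13, -315)/r(-293) = (-2805 + 55*(-13))/((3 - 293)**2) = (-2805 - 715)/((-290)**2) = -3520/84100 = -3520*1/84100 = -176/4205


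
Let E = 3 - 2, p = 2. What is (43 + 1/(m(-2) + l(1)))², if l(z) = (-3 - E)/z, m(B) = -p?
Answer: 66049/36 ≈ 1834.7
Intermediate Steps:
E = 1
m(B) = -2 (m(B) = -1*2 = -2)
l(z) = -4/z (l(z) = (-3 - 1*1)/z = (-3 - 1)/z = -4/z)
(43 + 1/(m(-2) + l(1)))² = (43 + 1/(-2 - 4/1))² = (43 + 1/(-2 - 4*1))² = (43 + 1/(-2 - 4))² = (43 + 1/(-6))² = (43 - ⅙)² = (257/6)² = 66049/36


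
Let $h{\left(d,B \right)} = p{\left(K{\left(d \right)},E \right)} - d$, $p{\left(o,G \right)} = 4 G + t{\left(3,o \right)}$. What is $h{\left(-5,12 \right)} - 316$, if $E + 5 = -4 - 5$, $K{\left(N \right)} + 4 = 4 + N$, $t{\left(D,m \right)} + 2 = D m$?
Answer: $-384$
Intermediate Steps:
$t{\left(D,m \right)} = -2 + D m$
$K{\left(N \right)} = N$ ($K{\left(N \right)} = -4 + \left(4 + N\right) = N$)
$E = -14$ ($E = -5 - 9 = -14$)
$p{\left(o,G \right)} = -2 + 3 o + 4 G$ ($p{\left(o,G \right)} = 4 G + \left(-2 + 3 o\right) = -2 + 3 o + 4 G$)
$h{\left(d,B \right)} = -58 + 2 d$ ($h{\left(d,B \right)} = \left(-2 + 3 d + 4 \left(-14\right)\right) - d = \left(-2 + 3 d - 56\right) - d = \left(-58 + 3 d\right) - d = -58 + 2 d$)
$h{\left(-5,12 \right)} - 316 = \left(-58 + 2 \left(-5\right)\right) - 316 = \left(-58 - 10\right) - 316 = -68 - 316 = -384$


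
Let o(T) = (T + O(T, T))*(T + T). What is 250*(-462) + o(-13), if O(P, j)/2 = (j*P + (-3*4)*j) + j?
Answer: -131386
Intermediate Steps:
O(P, j) = -22*j + 2*P*j (O(P, j) = 2*((j*P + (-3*4)*j) + j) = 2*((P*j - 12*j) + j) = 2*((-12*j + P*j) + j) = 2*(-11*j + P*j) = -22*j + 2*P*j)
o(T) = 2*T*(T + 2*T*(-11 + T)) (o(T) = (T + 2*T*(-11 + T))*(T + T) = (T + 2*T*(-11 + T))*(2*T) = 2*T*(T + 2*T*(-11 + T)))
250*(-462) + o(-13) = 250*(-462) + (-13)²*(-42 + 4*(-13)) = -115500 + 169*(-42 - 52) = -115500 + 169*(-94) = -115500 - 15886 = -131386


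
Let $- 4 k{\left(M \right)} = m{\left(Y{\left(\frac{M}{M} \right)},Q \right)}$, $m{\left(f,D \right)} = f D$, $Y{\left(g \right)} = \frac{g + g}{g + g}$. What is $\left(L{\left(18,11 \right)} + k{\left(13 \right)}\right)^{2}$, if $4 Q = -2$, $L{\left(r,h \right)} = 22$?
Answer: $\frac{31329}{64} \approx 489.52$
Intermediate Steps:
$Y{\left(g \right)} = 1$ ($Y{\left(g \right)} = \frac{2 g}{2 g} = 2 g \frac{1}{2 g} = 1$)
$Q = - \frac{1}{2}$ ($Q = \frac{1}{4} \left(-2\right) = - \frac{1}{2} \approx -0.5$)
$m{\left(f,D \right)} = D f$
$k{\left(M \right)} = \frac{1}{8}$ ($k{\left(M \right)} = - \frac{\left(- \frac{1}{2}\right) 1}{4} = \left(- \frac{1}{4}\right) \left(- \frac{1}{2}\right) = \frac{1}{8}$)
$\left(L{\left(18,11 \right)} + k{\left(13 \right)}\right)^{2} = \left(22 + \frac{1}{8}\right)^{2} = \left(\frac{177}{8}\right)^{2} = \frac{31329}{64}$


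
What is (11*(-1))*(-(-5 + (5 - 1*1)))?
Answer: -11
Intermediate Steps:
(11*(-1))*(-(-5 + (5 - 1*1))) = -(-11)*(-5 + (5 - 1)) = -(-11)*(-5 + 4) = -(-11)*(-1) = -11*1 = -11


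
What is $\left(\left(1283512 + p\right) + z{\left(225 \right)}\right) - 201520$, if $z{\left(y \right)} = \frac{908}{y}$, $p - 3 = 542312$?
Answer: $\frac{365469983}{225} \approx 1.6243 \cdot 10^{6}$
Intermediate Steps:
$p = 542315$ ($p = 3 + 542312 = 542315$)
$\left(\left(1283512 + p\right) + z{\left(225 \right)}\right) - 201520 = \left(\left(1283512 + 542315\right) + \frac{908}{225}\right) - 201520 = \left(1825827 + 908 \cdot \frac{1}{225}\right) - 201520 = \left(1825827 + \frac{908}{225}\right) - 201520 = \frac{410811983}{225} - 201520 = \frac{365469983}{225}$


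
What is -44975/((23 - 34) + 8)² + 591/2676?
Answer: -40115927/8028 ≈ -4997.0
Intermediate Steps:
-44975/((23 - 34) + 8)² + 591/2676 = -44975/(-11 + 8)² + 591*(1/2676) = -44975/((-3)²) + 197/892 = -44975/9 + 197/892 = -40115927/8028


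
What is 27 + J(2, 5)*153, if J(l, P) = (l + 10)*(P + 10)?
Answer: 27567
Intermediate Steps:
J(l, P) = (10 + P)*(10 + l) (J(l, P) = (10 + l)*(10 + P) = (10 + P)*(10 + l))
27 + J(2, 5)*153 = 27 + (100 + 10*5 + 10*2 + 5*2)*153 = 27 + (100 + 50 + 20 + 10)*153 = 27 + 180*153 = 27 + 27540 = 27567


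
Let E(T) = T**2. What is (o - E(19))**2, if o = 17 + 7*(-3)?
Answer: 133225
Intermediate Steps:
o = -4 (o = 17 - 21 = -4)
(o - E(19))**2 = (-4 - 1*19**2)**2 = (-4 - 1*361)**2 = (-4 - 361)**2 = (-365)**2 = 133225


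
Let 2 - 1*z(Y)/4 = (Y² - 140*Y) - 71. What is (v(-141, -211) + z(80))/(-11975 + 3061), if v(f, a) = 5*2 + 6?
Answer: -9754/4457 ≈ -2.1885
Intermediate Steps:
v(f, a) = 16 (v(f, a) = 10 + 6 = 16)
z(Y) = 292 - 4*Y² + 560*Y (z(Y) = 8 - 4*((Y² - 140*Y) - 71) = 8 - 4*(-71 + Y² - 140*Y) = 8 + (284 - 4*Y² + 560*Y) = 292 - 4*Y² + 560*Y)
(v(-141, -211) + z(80))/(-11975 + 3061) = (16 + (292 - 4*80² + 560*80))/(-11975 + 3061) = (16 + (292 - 4*6400 + 44800))/(-8914) = (16 + (292 - 25600 + 44800))*(-1/8914) = (16 + 19492)*(-1/8914) = 19508*(-1/8914) = -9754/4457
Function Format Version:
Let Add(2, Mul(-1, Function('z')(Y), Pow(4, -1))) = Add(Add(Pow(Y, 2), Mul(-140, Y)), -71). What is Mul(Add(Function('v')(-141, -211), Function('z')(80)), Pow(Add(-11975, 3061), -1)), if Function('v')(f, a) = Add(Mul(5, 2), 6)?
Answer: Rational(-9754, 4457) ≈ -2.1885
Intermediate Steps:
Function('v')(f, a) = 16 (Function('v')(f, a) = Add(10, 6) = 16)
Function('z')(Y) = Add(292, Mul(-4, Pow(Y, 2)), Mul(560, Y)) (Function('z')(Y) = Add(8, Mul(-4, Add(Add(Pow(Y, 2), Mul(-140, Y)), -71))) = Add(8, Mul(-4, Add(-71, Pow(Y, 2), Mul(-140, Y)))) = Add(8, Add(284, Mul(-4, Pow(Y, 2)), Mul(560, Y))) = Add(292, Mul(-4, Pow(Y, 2)), Mul(560, Y)))
Mul(Add(Function('v')(-141, -211), Function('z')(80)), Pow(Add(-11975, 3061), -1)) = Mul(Add(16, Add(292, Mul(-4, Pow(80, 2)), Mul(560, 80))), Pow(Add(-11975, 3061), -1)) = Mul(Add(16, Add(292, Mul(-4, 6400), 44800)), Pow(-8914, -1)) = Mul(Add(16, Add(292, -25600, 44800)), Rational(-1, 8914)) = Mul(Add(16, 19492), Rational(-1, 8914)) = Mul(19508, Rational(-1, 8914)) = Rational(-9754, 4457)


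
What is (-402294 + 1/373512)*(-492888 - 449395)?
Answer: 141588985651571141/373512 ≈ 3.7907e+11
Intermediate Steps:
(-402294 + 1/373512)*(-492888 - 449395) = (-402294 + 1/373512)*(-942283) = -150261636527/373512*(-942283) = 141588985651571141/373512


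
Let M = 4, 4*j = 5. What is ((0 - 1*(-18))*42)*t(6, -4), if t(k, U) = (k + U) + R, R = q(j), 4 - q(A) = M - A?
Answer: 2457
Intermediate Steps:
j = 5/4 (j = (1/4)*5 = 5/4 ≈ 1.2500)
q(A) = A (q(A) = 4 - (4 - A) = 4 + (-4 + A) = A)
R = 5/4 ≈ 1.2500
t(k, U) = 5/4 + U + k (t(k, U) = (k + U) + 5/4 = (U + k) + 5/4 = 5/4 + U + k)
((0 - 1*(-18))*42)*t(6, -4) = ((0 - 1*(-18))*42)*(5/4 - 4 + 6) = ((0 + 18)*42)*(13/4) = (18*42)*(13/4) = 756*(13/4) = 2457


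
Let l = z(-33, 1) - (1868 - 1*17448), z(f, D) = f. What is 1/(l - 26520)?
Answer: -1/10973 ≈ -9.1133e-5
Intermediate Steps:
l = 15547 (l = -33 - (1868 - 1*17448) = -33 - (1868 - 17448) = -33 - 1*(-15580) = -33 + 15580 = 15547)
1/(l - 26520) = 1/(15547 - 26520) = 1/(-10973) = -1/10973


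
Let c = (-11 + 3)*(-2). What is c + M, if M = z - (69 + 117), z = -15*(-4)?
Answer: -110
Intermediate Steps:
z = 60
c = 16 (c = -8*(-2) = 16)
M = -126 (M = 60 - (69 + 117) = 60 - 1*186 = 60 - 186 = -126)
c + M = 16 - 126 = -110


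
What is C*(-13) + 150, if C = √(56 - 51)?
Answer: 150 - 13*√5 ≈ 120.93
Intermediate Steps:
C = √5 ≈ 2.2361
C*(-13) + 150 = √5*(-13) + 150 = -13*√5 + 150 = 150 - 13*√5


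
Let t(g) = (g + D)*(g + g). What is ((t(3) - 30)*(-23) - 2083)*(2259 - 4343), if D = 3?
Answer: 4628564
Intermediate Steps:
t(g) = 2*g*(3 + g) (t(g) = (g + 3)*(g + g) = (3 + g)*(2*g) = 2*g*(3 + g))
((t(3) - 30)*(-23) - 2083)*(2259 - 4343) = ((2*3*(3 + 3) - 30)*(-23) - 2083)*(2259 - 4343) = ((2*3*6 - 30)*(-23) - 2083)*(-2084) = ((36 - 30)*(-23) - 2083)*(-2084) = (6*(-23) - 2083)*(-2084) = (-138 - 2083)*(-2084) = -2221*(-2084) = 4628564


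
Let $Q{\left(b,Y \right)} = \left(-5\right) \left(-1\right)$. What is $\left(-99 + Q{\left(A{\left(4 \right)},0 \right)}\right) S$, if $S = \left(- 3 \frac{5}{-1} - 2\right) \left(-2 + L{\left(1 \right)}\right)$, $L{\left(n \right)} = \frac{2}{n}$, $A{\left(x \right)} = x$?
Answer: $0$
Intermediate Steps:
$Q{\left(b,Y \right)} = 5$
$S = 0$ ($S = \left(- 3 \frac{5}{-1} - 2\right) \left(-2 + \frac{2}{1}\right) = \left(- 3 \cdot 5 \left(-1\right) - 2\right) \left(-2 + 2 \cdot 1\right) = \left(\left(-3\right) \left(-5\right) - 2\right) \left(-2 + 2\right) = \left(15 - 2\right) 0 = 13 \cdot 0 = 0$)
$\left(-99 + Q{\left(A{\left(4 \right)},0 \right)}\right) S = \left(-99 + 5\right) 0 = \left(-94\right) 0 = 0$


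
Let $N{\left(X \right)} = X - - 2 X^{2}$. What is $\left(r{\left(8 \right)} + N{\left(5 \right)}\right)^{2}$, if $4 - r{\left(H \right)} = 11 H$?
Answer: $841$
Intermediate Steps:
$r{\left(H \right)} = 4 - 11 H$
$N{\left(X \right)} = X + 2 X^{2}$
$\left(r{\left(8 \right)} + N{\left(5 \right)}\right)^{2} = \left(\left(4 - 88\right) + 5 \left(1 + 2 \cdot 5\right)\right)^{2} = \left(\left(4 - 88\right) + 5 \left(1 + 10\right)\right)^{2} = \left(-84 + 5 \cdot 11\right)^{2} = \left(-84 + 55\right)^{2} = \left(-29\right)^{2} = 841$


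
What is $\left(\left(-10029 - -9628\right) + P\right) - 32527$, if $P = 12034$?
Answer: $-20894$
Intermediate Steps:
$\left(\left(-10029 - -9628\right) + P\right) - 32527 = \left(\left(-10029 - -9628\right) + 12034\right) - 32527 = \left(\left(-10029 + 9628\right) + 12034\right) - 32527 = \left(-401 + 12034\right) - 32527 = 11633 - 32527 = -20894$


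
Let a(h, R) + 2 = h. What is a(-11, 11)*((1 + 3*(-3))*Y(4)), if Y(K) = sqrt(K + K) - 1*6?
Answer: -624 + 208*sqrt(2) ≈ -329.84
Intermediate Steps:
a(h, R) = -2 + h
Y(K) = -6 + sqrt(2)*sqrt(K) (Y(K) = sqrt(2*K) - 6 = sqrt(2)*sqrt(K) - 6 = -6 + sqrt(2)*sqrt(K))
a(-11, 11)*((1 + 3*(-3))*Y(4)) = (-2 - 11)*((1 + 3*(-3))*(-6 + sqrt(2)*sqrt(4))) = -13*(1 - 9)*(-6 + sqrt(2)*2) = -(-104)*(-6 + 2*sqrt(2)) = -13*(48 - 16*sqrt(2)) = -624 + 208*sqrt(2)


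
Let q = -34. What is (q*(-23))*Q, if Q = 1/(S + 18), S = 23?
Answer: 782/41 ≈ 19.073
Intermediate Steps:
Q = 1/41 (Q = 1/(23 + 18) = 1/41 ≈ 0.024390)
(q*(-23))*Q = -34*(-23)*(1/41) = 782*(1/41) = 782/41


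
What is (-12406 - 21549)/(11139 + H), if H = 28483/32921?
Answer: -159690365/52390786 ≈ -3.0481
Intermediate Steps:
H = 4069/4703 (H = 28483*(1/32921) = 4069/4703 ≈ 0.86519)
(-12406 - 21549)/(11139 + H) = (-12406 - 21549)/(11139 + 4069/4703) = -33955/52390786/4703 = -33955*4703/52390786 = -159690365/52390786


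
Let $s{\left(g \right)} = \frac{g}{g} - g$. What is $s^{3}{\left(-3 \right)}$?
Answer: $64$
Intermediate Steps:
$s{\left(g \right)} = 1 - g$
$s^{3}{\left(-3 \right)} = \left(1 - -3\right)^{3} = \left(1 + 3\right)^{3} = 4^{3} = 64$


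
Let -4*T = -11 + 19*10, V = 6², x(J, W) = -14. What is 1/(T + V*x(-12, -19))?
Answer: -4/2195 ≈ -0.0018223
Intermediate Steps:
V = 36
T = -179/4 (T = -(-11 + 19*10)/4 = -(-11 + 190)/4 = -¼*179 = -179/4 ≈ -44.750)
1/(T + V*x(-12, -19)) = 1/(-179/4 + 36*(-14)) = 1/(-179/4 - 504) = 1/(-2195/4) = -4/2195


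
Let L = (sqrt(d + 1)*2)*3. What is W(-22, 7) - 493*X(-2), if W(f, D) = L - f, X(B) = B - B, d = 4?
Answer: 22 + 6*sqrt(5) ≈ 35.416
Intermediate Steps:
X(B) = 0
L = 6*sqrt(5) (L = (sqrt(4 + 1)*2)*3 = (sqrt(5)*2)*3 = (2*sqrt(5))*3 = 6*sqrt(5) ≈ 13.416)
W(f, D) = -f + 6*sqrt(5) (W(f, D) = 6*sqrt(5) - f = -f + 6*sqrt(5))
W(-22, 7) - 493*X(-2) = (-1*(-22) + 6*sqrt(5)) - 493*0 = (22 + 6*sqrt(5)) + 0 = 22 + 6*sqrt(5)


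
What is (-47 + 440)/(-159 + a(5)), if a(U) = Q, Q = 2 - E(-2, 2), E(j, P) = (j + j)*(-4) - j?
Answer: -393/175 ≈ -2.2457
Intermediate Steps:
E(j, P) = -9*j (E(j, P) = (2*j)*(-4) - j = -8*j - j = -9*j)
Q = -16 (Q = 2 - (-9)*(-2) = 2 - 1*18 = 2 - 18 = -16)
a(U) = -16
(-47 + 440)/(-159 + a(5)) = (-47 + 440)/(-159 - 16) = 393/(-175) = 393*(-1/175) = -393/175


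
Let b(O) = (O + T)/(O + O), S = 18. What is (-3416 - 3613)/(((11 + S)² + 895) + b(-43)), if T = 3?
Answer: -27477/6788 ≈ -4.0479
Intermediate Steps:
b(O) = (3 + O)/(2*O) (b(O) = (O + 3)/(O + O) = (3 + O)/((2*O)) = (3 + O)*(1/(2*O)) = (3 + O)/(2*O))
(-3416 - 3613)/(((11 + S)² + 895) + b(-43)) = (-3416 - 3613)/(((11 + 18)² + 895) + (½)*(3 - 43)/(-43)) = -7029/((29² + 895) + (½)*(-1/43)*(-40)) = -7029/((841 + 895) + 20/43) = -7029/(1736 + 20/43) = -7029/74668/43 = -7029*43/74668 = -27477/6788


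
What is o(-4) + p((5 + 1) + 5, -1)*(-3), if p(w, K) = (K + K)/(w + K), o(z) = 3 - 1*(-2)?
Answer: 28/5 ≈ 5.6000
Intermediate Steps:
o(z) = 5 (o(z) = 3 + 2 = 5)
p(w, K) = 2*K/(K + w) (p(w, K) = (2*K)/(K + w) = 2*K/(K + w))
o(-4) + p((5 + 1) + 5, -1)*(-3) = 5 + (2*(-1)/(-1 + ((5 + 1) + 5)))*(-3) = 5 + (2*(-1)/(-1 + (6 + 5)))*(-3) = 5 + (2*(-1)/(-1 + 11))*(-3) = 5 + (2*(-1)/10)*(-3) = 5 + (2*(-1)*(⅒))*(-3) = 5 - ⅕*(-3) = 5 + ⅗ = 28/5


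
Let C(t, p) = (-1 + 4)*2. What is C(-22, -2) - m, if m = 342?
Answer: -336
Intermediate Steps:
C(t, p) = 6 (C(t, p) = 3*2 = 6)
C(-22, -2) - m = 6 - 1*342 = 6 - 342 = -336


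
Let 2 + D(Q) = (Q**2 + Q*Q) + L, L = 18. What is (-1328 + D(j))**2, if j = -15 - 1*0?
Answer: 743044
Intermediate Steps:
j = -15 (j = -15 + 0 = -15)
D(Q) = 16 + 2*Q**2 (D(Q) = -2 + ((Q**2 + Q*Q) + 18) = -2 + ((Q**2 + Q**2) + 18) = -2 + (2*Q**2 + 18) = -2 + (18 + 2*Q**2) = 16 + 2*Q**2)
(-1328 + D(j))**2 = (-1328 + (16 + 2*(-15)**2))**2 = (-1328 + (16 + 2*225))**2 = (-1328 + (16 + 450))**2 = (-1328 + 466)**2 = (-862)**2 = 743044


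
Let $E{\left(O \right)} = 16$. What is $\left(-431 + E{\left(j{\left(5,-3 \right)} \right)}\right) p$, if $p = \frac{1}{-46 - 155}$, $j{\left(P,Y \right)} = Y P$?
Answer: $\frac{415}{201} \approx 2.0647$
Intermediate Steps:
$j{\left(P,Y \right)} = P Y$
$p = - \frac{1}{201}$ ($p = \frac{1}{-201} = - \frac{1}{201} \approx -0.0049751$)
$\left(-431 + E{\left(j{\left(5,-3 \right)} \right)}\right) p = \left(-431 + 16\right) \left(- \frac{1}{201}\right) = \left(-415\right) \left(- \frac{1}{201}\right) = \frac{415}{201}$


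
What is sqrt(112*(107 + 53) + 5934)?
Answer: sqrt(23854) ≈ 154.45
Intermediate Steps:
sqrt(112*(107 + 53) + 5934) = sqrt(112*160 + 5934) = sqrt(17920 + 5934) = sqrt(23854)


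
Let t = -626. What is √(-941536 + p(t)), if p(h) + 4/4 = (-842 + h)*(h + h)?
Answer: √896399 ≈ 946.78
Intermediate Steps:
p(h) = -1 + 2*h*(-842 + h) (p(h) = -1 + (-842 + h)*(h + h) = -1 + (-842 + h)*(2*h) = -1 + 2*h*(-842 + h))
√(-941536 + p(t)) = √(-941536 + (-1 - 1684*(-626) + 2*(-626)²)) = √(-941536 + (-1 + 1054184 + 2*391876)) = √(-941536 + (-1 + 1054184 + 783752)) = √(-941536 + 1837935) = √896399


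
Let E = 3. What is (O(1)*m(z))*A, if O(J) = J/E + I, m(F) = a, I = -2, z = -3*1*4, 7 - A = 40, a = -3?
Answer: -165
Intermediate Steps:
A = -33 (A = 7 - 1*40 = 7 - 40 = -33)
z = -12 (z = -3*4 = -12)
m(F) = -3
O(J) = -2 + J/3 (O(J) = J/3 - 2 = -2 + J/3)
(O(1)*m(z))*A = ((-2 + (⅓)*1)*(-3))*(-33) = ((-2 + ⅓)*(-3))*(-33) = -5/3*(-3)*(-33) = 5*(-33) = -165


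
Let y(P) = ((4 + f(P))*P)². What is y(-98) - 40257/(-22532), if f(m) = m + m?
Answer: 7977271139649/22532 ≈ 3.5404e+8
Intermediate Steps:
f(m) = 2*m
y(P) = P²*(4 + 2*P)² (y(P) = ((4 + 2*P)*P)² = (P*(4 + 2*P))² = P²*(4 + 2*P)²)
y(-98) - 40257/(-22532) = 4*(-98)²*(2 - 98)² - 40257/(-22532) = 4*9604*(-96)² - 40257*(-1/22532) = 4*9604*9216 + 40257/22532 = 354041856 + 40257/22532 = 7977271139649/22532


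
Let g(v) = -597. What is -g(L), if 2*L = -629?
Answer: 597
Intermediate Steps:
L = -629/2 (L = (½)*(-629) = -629/2 ≈ -314.50)
-g(L) = -1*(-597) = 597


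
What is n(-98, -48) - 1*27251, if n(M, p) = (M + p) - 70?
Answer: -27467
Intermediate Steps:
n(M, p) = -70 + M + p
n(-98, -48) - 1*27251 = (-70 - 98 - 48) - 1*27251 = -216 - 27251 = -27467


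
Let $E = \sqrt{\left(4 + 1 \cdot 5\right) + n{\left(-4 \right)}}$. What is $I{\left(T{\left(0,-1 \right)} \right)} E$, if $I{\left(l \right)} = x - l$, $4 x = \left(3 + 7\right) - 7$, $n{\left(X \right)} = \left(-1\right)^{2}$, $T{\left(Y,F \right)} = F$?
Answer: $\frac{7 \sqrt{10}}{4} \approx 5.534$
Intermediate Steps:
$n{\left(X \right)} = 1$
$E = \sqrt{10}$ ($E = \sqrt{\left(4 + 1 \cdot 5\right) + 1} = \sqrt{\left(4 + 5\right) + 1} = \sqrt{9 + 1} = \sqrt{10} \approx 3.1623$)
$x = \frac{3}{4}$ ($x = \frac{\left(3 + 7\right) - 7}{4} = \frac{10 - 7}{4} = \frac{1}{4} \cdot 3 = \frac{3}{4} \approx 0.75$)
$I{\left(l \right)} = \frac{3}{4} - l$
$I{\left(T{\left(0,-1 \right)} \right)} E = \left(\frac{3}{4} - -1\right) \sqrt{10} = \left(\frac{3}{4} + 1\right) \sqrt{10} = \frac{7 \sqrt{10}}{4}$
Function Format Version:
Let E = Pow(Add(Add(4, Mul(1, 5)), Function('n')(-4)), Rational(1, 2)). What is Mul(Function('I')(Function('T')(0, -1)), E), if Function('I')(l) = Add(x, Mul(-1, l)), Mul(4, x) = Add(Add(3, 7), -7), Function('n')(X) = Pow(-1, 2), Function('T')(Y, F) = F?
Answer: Mul(Rational(7, 4), Pow(10, Rational(1, 2))) ≈ 5.5340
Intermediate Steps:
Function('n')(X) = 1
E = Pow(10, Rational(1, 2)) (E = Pow(Add(Add(4, Mul(1, 5)), 1), Rational(1, 2)) = Pow(Add(Add(4, 5), 1), Rational(1, 2)) = Pow(Add(9, 1), Rational(1, 2)) = Pow(10, Rational(1, 2)) ≈ 3.1623)
x = Rational(3, 4) (x = Mul(Rational(1, 4), Add(Add(3, 7), -7)) = Mul(Rational(1, 4), Add(10, -7)) = Mul(Rational(1, 4), 3) = Rational(3, 4) ≈ 0.75000)
Function('I')(l) = Add(Rational(3, 4), Mul(-1, l))
Mul(Function('I')(Function('T')(0, -1)), E) = Mul(Add(Rational(3, 4), Mul(-1, -1)), Pow(10, Rational(1, 2))) = Mul(Add(Rational(3, 4), 1), Pow(10, Rational(1, 2))) = Mul(Rational(7, 4), Pow(10, Rational(1, 2)))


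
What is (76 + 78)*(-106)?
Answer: -16324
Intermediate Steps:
(76 + 78)*(-106) = 154*(-106) = -16324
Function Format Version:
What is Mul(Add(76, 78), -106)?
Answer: -16324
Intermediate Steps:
Mul(Add(76, 78), -106) = Mul(154, -106) = -16324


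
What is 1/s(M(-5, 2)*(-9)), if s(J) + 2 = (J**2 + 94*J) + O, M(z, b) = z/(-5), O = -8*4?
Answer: -1/799 ≈ -0.0012516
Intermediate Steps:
O = -32
M(z, b) = -z/5 (M(z, b) = z*(-1/5) = -z/5)
s(J) = -34 + J**2 + 94*J (s(J) = -2 + ((J**2 + 94*J) - 32) = -2 + (-32 + J**2 + 94*J) = -34 + J**2 + 94*J)
1/s(M(-5, 2)*(-9)) = 1/(-34 + (-1/5*(-5)*(-9))**2 + 94*(-1/5*(-5)*(-9))) = 1/(-34 + (1*(-9))**2 + 94*(1*(-9))) = 1/(-34 + (-9)**2 + 94*(-9)) = 1/(-34 + 81 - 846) = 1/(-799) = -1/799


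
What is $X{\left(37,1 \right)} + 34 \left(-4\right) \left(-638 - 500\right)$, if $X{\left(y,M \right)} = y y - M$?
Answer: $156136$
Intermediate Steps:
$X{\left(y,M \right)} = y^{2} - M$
$X{\left(37,1 \right)} + 34 \left(-4\right) \left(-638 - 500\right) = \left(37^{2} - 1\right) + 34 \left(-4\right) \left(-638 - 500\right) = \left(1369 - 1\right) - -154768 = 1368 + 154768 = 156136$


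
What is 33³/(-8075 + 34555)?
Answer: 35937/26480 ≈ 1.3571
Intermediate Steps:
33³/(-8075 + 34555) = 35937/26480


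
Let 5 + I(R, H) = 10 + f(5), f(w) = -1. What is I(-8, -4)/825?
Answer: 4/825 ≈ 0.0048485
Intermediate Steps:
I(R, H) = 4 (I(R, H) = -5 + (10 - 1) = -5 + 9 = 4)
I(-8, -4)/825 = 4/825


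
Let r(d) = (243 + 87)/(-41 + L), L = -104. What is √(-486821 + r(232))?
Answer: 5*I*√16376735/29 ≈ 697.73*I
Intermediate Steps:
r(d) = -66/29 (r(d) = (243 + 87)/(-41 - 104) = 330/(-145) = 330*(-1/145) = -66/29)
√(-486821 + r(232)) = √(-486821 - 66/29) = √(-14117875/29) = 5*I*√16376735/29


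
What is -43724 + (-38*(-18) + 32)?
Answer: -43008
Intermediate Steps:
-43724 + (-38*(-18) + 32) = -43724 + (684 + 32) = -43724 + 716 = -43008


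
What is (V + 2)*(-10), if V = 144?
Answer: -1460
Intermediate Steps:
(V + 2)*(-10) = (144 + 2)*(-10) = 146*(-10) = -1460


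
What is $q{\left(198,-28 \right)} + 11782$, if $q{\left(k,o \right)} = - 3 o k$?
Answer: $28414$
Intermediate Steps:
$q{\left(k,o \right)} = - 3 k o$
$q{\left(198,-28 \right)} + 11782 = \left(-3\right) 198 \left(-28\right) + 11782 = 16632 + 11782 = 28414$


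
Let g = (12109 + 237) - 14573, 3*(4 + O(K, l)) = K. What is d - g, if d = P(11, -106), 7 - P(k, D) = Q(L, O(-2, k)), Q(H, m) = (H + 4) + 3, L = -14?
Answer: 2241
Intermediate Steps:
O(K, l) = -4 + K/3
Q(H, m) = 7 + H (Q(H, m) = (4 + H) + 3 = 7 + H)
P(k, D) = 14 (P(k, D) = 7 - (7 - 14) = 7 - 1*(-7) = 7 + 7 = 14)
g = -2227 (g = 12346 - 14573 = -2227)
d = 14
d - g = 14 - 1*(-2227) = 14 + 2227 = 2241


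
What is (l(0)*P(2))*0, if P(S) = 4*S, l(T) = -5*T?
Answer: 0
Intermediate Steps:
(l(0)*P(2))*0 = ((-5*0)*(4*2))*0 = (0*8)*0 = 0*0 = 0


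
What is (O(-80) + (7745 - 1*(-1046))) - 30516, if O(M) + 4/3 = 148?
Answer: -64735/3 ≈ -21578.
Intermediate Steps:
O(M) = 440/3 (O(M) = -4/3 + 148 = 440/3)
(O(-80) + (7745 - 1*(-1046))) - 30516 = (440/3 + (7745 - 1*(-1046))) - 30516 = (440/3 + (7745 + 1046)) - 30516 = (440/3 + 8791) - 30516 = 26813/3 - 30516 = -64735/3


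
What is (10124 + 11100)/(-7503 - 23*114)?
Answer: -21224/10125 ≈ -2.0962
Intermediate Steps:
(10124 + 11100)/(-7503 - 23*114) = 21224/(-7503 - 2622) = 21224/(-10125) = 21224*(-1/10125) = -21224/10125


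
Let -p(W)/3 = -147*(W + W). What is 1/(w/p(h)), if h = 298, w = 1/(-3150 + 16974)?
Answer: 3633444864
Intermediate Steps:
w = 1/13824 ≈ 7.2338e-5
p(W) = 882*W (p(W) = -(-441)*(W + W) = -(-441)*2*W = -(-882)*W = 882*W)
1/(w/p(h)) = 1/(1/(13824*((882*298)))) = 1/((1/13824)/262836) = 1/((1/13824)*(1/262836)) = 1/(1/3633444864) = 3633444864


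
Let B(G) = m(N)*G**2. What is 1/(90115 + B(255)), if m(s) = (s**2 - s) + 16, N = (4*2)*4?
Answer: 1/65635315 ≈ 1.5236e-8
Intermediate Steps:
N = 32 (N = 8*4 = 32)
m(s) = 16 + s**2 - s
B(G) = 1008*G**2 (B(G) = (16 + 32**2 - 1*32)*G**2 = (16 + 1024 - 32)*G**2 = 1008*G**2)
1/(90115 + B(255)) = 1/(90115 + 1008*255**2) = 1/(90115 + 1008*65025) = 1/(90115 + 65545200) = 1/65635315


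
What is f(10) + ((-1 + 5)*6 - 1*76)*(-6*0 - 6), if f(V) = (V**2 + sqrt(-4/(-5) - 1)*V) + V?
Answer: 422 + 2*I*sqrt(5) ≈ 422.0 + 4.4721*I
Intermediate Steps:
f(V) = V + V**2 + I*V*sqrt(5)/5 (f(V) = (V**2 + sqrt(-4*(-1/5) - 1)*V) + V = (V**2 + sqrt(4/5 - 1)*V) + V = (V**2 + sqrt(-1/5)*V) + V = (V**2 + (I*sqrt(5)/5)*V) + V = (V**2 + I*V*sqrt(5)/5) + V = V + V**2 + I*V*sqrt(5)/5)
f(10) + ((-1 + 5)*6 - 1*76)*(-6*0 - 6) = (1/5)*10*(5 + 5*10 + I*sqrt(5)) + ((-1 + 5)*6 - 1*76)*(-6*0 - 6) = (1/5)*10*(5 + 50 + I*sqrt(5)) + (4*6 - 76)*(0 - 6) = (1/5)*10*(55 + I*sqrt(5)) + (24 - 76)*(-6) = (110 + 2*I*sqrt(5)) - 52*(-6) = (110 + 2*I*sqrt(5)) + 312 = 422 + 2*I*sqrt(5)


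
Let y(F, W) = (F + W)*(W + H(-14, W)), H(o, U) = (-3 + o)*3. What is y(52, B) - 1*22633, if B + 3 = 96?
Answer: -16543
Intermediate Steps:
B = 93 (B = -3 + 96 = 93)
H(o, U) = -9 + 3*o
y(F, W) = (-51 + W)*(F + W) (y(F, W) = (F + W)*(W + (-9 + 3*(-14))) = (F + W)*(W + (-9 - 42)) = (F + W)*(W - 51) = (F + W)*(-51 + W) = (-51 + W)*(F + W))
y(52, B) - 1*22633 = (93² - 51*52 - 51*93 + 52*93) - 1*22633 = (8649 - 2652 - 4743 + 4836) - 22633 = 6090 - 22633 = -16543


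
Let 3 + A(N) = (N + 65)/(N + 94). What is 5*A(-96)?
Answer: 125/2 ≈ 62.500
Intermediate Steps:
A(N) = -3 + (65 + N)/(94 + N) (A(N) = -3 + (N + 65)/(N + 94) = -3 + (65 + N)/(94 + N))
5*A(-96) = 5*((-217 - 2*(-96))/(94 - 96)) = 5*((-217 + 192)/(-2)) = 5*(-½*(-25)) = 5*(25/2) = 125/2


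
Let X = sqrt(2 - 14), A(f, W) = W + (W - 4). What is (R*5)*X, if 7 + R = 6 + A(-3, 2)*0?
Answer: -10*I*sqrt(3) ≈ -17.32*I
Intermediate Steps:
A(f, W) = -4 + 2*W (A(f, W) = W + (-4 + W) = -4 + 2*W)
R = -1 (R = -7 + (6 + (-4 + 2*2)*0) = -7 + (6 + (-4 + 4)*0) = -7 + (6 + 0*0) = -7 + (6 + 0) = -7 + 6 = -1)
X = 2*I*sqrt(3) (X = sqrt(-12) = 2*I*sqrt(3) ≈ 3.4641*I)
(R*5)*X = (-1*5)*(2*I*sqrt(3)) = -10*I*sqrt(3)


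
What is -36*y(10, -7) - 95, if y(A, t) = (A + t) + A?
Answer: -563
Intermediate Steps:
y(A, t) = t + 2*A
-36*y(10, -7) - 95 = -36*(-7 + 2*10) - 95 = -36*(-7 + 20) - 95 = -36*13 - 95 = -468 - 95 = -563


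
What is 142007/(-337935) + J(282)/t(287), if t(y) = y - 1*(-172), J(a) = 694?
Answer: 56448559/51704055 ≈ 1.0918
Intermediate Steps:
t(y) = 172 + y (t(y) = y + 172 = 172 + y)
142007/(-337935) + J(282)/t(287) = 142007/(-337935) + 694/(172 + 287) = 142007*(-1/337935) + 694/459 = -142007/337935 + 694*(1/459) = -142007/337935 + 694/459 = 56448559/51704055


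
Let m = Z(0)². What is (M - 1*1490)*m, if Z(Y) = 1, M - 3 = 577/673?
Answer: -1000174/673 ≈ -1486.1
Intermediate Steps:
M = 2596/673 (M = 3 + 577/673 = 2596/673 ≈ 3.8574)
m = 1 (m = 1² = 1)
(M - 1*1490)*m = (2596/673 - 1*1490)*1 = (2596/673 - 1490)*1 = -1000174/673*1 = -1000174/673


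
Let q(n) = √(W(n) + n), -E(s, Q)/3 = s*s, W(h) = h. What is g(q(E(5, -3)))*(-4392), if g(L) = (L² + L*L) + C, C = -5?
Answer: 1339560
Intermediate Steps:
E(s, Q) = -3*s² (E(s, Q) = -3*s*s = -3*s²)
q(n) = √2*√n (q(n) = √(n + n) = √(2*n) = √2*√n)
g(L) = -5 + 2*L² (g(L) = (L² + L*L) - 5 = (L² + L²) - 5 = 2*L² - 5 = -5 + 2*L²)
g(q(E(5, -3)))*(-4392) = (-5 + 2*(√2*√(-3*5²))²)*(-4392) = (-5 + 2*(√2*√(-3*25))²)*(-4392) = (-5 + 2*(√2*√(-75))²)*(-4392) = (-5 + 2*(√2*(5*I*√3))²)*(-4392) = (-5 + 2*(5*I*√6)²)*(-4392) = (-5 + 2*(-150))*(-4392) = (-5 - 300)*(-4392) = -305*(-4392) = 1339560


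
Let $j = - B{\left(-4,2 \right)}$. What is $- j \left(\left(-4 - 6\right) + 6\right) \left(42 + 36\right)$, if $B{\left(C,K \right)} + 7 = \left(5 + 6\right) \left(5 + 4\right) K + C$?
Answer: $-58344$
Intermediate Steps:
$B{\left(C,K \right)} = -7 + C + 99 K$ ($B{\left(C,K \right)} = -7 + \left(\left(5 + 6\right) \left(5 + 4\right) K + C\right) = -7 + \left(11 \cdot 9 K + C\right) = -7 + \left(99 K + C\right) = -7 + \left(C + 99 K\right) = -7 + C + 99 K$)
$j = -187$ ($j = - (-7 - 4 + 99 \cdot 2) = - (-7 - 4 + 198) = \left(-1\right) 187 = -187$)
$- j \left(\left(-4 - 6\right) + 6\right) \left(42 + 36\right) = - \left(-187\right) \left(\left(-4 - 6\right) + 6\right) \left(42 + 36\right) = - \left(-187\right) \left(\left(-4 - 6\right) + 6\right) 78 = - \left(-187\right) \left(-10 + 6\right) 78 = - \left(-187\right) \left(-4\right) 78 = \left(-1\right) 748 \cdot 78 = \left(-748\right) 78 = -58344$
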